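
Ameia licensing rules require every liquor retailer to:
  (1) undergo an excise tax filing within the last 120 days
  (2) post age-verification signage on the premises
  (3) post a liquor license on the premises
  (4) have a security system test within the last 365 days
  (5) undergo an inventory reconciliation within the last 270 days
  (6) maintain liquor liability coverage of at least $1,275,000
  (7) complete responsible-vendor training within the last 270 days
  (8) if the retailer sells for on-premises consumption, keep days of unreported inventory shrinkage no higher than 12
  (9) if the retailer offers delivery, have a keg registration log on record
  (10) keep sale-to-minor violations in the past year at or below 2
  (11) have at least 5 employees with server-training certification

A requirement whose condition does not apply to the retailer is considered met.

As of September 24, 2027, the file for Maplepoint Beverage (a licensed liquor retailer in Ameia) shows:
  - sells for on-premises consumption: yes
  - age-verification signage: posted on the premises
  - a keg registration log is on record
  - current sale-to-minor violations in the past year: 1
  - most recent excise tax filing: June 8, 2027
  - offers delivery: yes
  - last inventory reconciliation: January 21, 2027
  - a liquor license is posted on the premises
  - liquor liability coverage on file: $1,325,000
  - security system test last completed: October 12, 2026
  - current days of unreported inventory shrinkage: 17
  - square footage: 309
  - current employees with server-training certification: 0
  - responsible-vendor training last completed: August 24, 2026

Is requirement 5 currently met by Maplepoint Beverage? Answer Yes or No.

5. inventory reconciliation 246 days ago vs limit 270 → met

Yes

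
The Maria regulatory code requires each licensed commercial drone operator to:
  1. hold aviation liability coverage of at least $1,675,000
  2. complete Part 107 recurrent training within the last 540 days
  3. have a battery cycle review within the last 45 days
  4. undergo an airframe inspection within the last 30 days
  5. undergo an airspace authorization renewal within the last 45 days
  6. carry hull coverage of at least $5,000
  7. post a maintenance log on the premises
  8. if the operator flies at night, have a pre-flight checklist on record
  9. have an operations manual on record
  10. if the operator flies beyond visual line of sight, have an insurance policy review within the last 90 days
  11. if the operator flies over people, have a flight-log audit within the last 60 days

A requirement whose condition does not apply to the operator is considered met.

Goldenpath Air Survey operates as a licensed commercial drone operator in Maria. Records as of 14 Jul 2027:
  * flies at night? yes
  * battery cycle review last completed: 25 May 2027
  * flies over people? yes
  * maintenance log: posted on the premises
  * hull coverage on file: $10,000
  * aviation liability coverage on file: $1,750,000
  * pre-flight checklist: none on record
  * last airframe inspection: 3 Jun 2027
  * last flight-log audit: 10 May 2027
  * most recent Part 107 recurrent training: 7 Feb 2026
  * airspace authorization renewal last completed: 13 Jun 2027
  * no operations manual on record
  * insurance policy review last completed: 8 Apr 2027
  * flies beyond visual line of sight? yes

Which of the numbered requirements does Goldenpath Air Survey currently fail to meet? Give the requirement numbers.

3, 4, 8, 9, 10, 11

1. aviation liability coverage $1,750,000 ≥ $1,675,000 → met
2. Part 107 recurrent training 522 days ago vs limit 540 → met
3. battery cycle review 50 days ago vs limit 45 → not met
4. airframe inspection 41 days ago vs limit 30 → not met
5. airspace authorization renewal 31 days ago vs limit 45 → met
6. hull coverage $10,000 ≥ $5,000 → met
7. maintenance log present → met
8. condition 'flies at night' holds; pre-flight checklist absent → not met
9. operations manual absent → not met
10. condition 'flies beyond visual line of sight' holds; insurance policy review 97 days ago vs limit 90 → not met
11. condition 'flies over people' holds; flight-log audit 65 days ago vs limit 60 → not met
Not met: 3, 4, 8, 9, 10, 11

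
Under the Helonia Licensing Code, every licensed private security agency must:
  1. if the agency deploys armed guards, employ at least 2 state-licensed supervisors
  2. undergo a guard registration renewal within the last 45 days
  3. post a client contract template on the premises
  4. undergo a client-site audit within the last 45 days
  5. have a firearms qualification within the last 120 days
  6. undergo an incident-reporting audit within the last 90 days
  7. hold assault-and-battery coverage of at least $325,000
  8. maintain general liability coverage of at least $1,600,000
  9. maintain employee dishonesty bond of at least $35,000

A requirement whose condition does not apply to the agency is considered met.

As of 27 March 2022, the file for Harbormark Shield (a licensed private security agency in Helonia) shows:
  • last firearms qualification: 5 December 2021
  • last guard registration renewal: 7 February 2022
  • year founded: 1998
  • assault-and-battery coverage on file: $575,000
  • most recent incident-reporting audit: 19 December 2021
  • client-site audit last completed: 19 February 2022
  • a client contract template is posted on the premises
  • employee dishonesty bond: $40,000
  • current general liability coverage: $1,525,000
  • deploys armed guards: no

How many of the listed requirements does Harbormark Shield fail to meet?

1. condition 'deploys armed guards' does not hold → requirement n/a → met
2. guard registration renewal 48 days ago vs limit 45 → not met
3. client contract template present → met
4. client-site audit 36 days ago vs limit 45 → met
5. firearms qualification 112 days ago vs limit 120 → met
6. incident-reporting audit 98 days ago vs limit 90 → not met
7. assault-and-battery coverage $575,000 ≥ $325,000 → met
8. general liability coverage $1,525,000 < $1,600,000 → not met
9. employee dishonesty bond $40,000 ≥ $35,000 → met
Not met: 3 of 9

3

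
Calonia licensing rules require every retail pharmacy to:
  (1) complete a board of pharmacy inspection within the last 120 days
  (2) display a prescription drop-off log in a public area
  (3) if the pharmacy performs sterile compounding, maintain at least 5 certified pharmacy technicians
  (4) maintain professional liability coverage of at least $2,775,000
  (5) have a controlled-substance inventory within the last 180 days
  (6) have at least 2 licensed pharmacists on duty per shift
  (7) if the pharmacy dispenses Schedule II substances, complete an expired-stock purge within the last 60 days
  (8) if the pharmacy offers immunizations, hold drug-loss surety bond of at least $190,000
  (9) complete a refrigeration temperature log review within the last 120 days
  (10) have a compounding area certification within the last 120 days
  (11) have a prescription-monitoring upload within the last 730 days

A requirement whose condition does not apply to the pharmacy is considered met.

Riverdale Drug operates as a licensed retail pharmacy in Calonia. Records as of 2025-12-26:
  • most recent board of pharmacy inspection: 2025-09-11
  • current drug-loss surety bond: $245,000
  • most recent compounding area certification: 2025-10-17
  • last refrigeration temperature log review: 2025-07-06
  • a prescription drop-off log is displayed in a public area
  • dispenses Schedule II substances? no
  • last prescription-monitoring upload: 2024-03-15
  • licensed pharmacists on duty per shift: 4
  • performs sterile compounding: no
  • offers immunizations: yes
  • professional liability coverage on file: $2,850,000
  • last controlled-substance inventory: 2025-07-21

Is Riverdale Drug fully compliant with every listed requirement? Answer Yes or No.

No

1. board of pharmacy inspection 106 days ago vs limit 120 → met
2. prescription drop-off log present → met
3. condition 'performs sterile compounding' does not hold → requirement n/a → met
4. professional liability coverage $2,850,000 ≥ $2,775,000 → met
5. controlled-substance inventory 158 days ago vs limit 180 → met
6. licensed pharmacists on duty per shift 4 ≥ 2 → met
7. condition 'dispenses Schedule II substances' does not hold → requirement n/a → met
8. condition 'offers immunizations' holds; drug-loss surety bond $245,000 ≥ $190,000 → met
9. refrigeration temperature log review 173 days ago vs limit 120 → not met
10. compounding area certification 70 days ago vs limit 120 → met
11. prescription-monitoring upload 651 days ago vs limit 730 → met
Not met: 9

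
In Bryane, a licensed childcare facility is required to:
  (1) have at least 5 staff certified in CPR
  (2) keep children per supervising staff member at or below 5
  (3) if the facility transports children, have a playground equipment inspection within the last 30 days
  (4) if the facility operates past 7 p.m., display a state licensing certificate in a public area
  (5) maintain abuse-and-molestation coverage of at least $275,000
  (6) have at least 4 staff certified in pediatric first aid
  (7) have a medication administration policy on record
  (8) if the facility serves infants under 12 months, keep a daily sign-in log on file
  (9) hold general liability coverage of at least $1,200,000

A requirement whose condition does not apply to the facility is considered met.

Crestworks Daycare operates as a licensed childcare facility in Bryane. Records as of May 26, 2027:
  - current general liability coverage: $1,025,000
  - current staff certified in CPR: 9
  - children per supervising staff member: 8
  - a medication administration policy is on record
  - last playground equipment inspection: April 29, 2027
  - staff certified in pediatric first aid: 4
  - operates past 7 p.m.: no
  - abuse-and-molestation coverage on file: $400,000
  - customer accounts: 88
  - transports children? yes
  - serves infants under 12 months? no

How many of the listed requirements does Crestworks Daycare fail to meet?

2

1. staff certified in CPR 9 ≥ 5 → met
2. children per supervising staff member 8 > 5 → not met
3. condition 'transports children' holds; playground equipment inspection 27 days ago vs limit 30 → met
4. condition 'operates past 7 p.m.' does not hold → requirement n/a → met
5. abuse-and-molestation coverage $400,000 ≥ $275,000 → met
6. staff certified in pediatric first aid 4 ≥ 4 → met
7. medication administration policy present → met
8. condition 'serves infants under 12 months' does not hold → requirement n/a → met
9. general liability coverage $1,025,000 < $1,200,000 → not met
Not met: 2 of 9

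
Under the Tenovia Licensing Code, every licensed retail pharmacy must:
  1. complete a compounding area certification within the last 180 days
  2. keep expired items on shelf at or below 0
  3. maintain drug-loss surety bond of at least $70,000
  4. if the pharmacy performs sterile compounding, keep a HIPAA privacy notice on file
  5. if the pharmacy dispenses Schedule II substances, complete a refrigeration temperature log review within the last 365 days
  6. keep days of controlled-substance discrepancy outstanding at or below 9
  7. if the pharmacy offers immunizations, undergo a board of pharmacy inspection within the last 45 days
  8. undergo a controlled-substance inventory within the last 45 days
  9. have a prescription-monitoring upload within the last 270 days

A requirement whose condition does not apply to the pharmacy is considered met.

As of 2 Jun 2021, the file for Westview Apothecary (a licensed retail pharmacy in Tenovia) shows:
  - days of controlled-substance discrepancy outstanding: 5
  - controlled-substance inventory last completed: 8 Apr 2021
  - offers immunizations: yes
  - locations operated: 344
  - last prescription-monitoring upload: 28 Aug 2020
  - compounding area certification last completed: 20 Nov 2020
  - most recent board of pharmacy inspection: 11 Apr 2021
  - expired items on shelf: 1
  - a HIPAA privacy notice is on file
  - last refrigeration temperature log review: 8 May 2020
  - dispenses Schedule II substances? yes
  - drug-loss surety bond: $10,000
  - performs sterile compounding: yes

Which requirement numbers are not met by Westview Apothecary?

1, 2, 3, 5, 7, 8, 9

1. compounding area certification 194 days ago vs limit 180 → not met
2. expired items on shelf 1 > 0 → not met
3. drug-loss surety bond $10,000 < $70,000 → not met
4. condition 'performs sterile compounding' holds; HIPAA privacy notice present → met
5. condition 'dispenses Schedule II substances' holds; refrigeration temperature log review 390 days ago vs limit 365 → not met
6. days of controlled-substance discrepancy outstanding 5 ≤ 9 → met
7. condition 'offers immunizations' holds; board of pharmacy inspection 52 days ago vs limit 45 → not met
8. controlled-substance inventory 55 days ago vs limit 45 → not met
9. prescription-monitoring upload 278 days ago vs limit 270 → not met
Not met: 1, 2, 3, 5, 7, 8, 9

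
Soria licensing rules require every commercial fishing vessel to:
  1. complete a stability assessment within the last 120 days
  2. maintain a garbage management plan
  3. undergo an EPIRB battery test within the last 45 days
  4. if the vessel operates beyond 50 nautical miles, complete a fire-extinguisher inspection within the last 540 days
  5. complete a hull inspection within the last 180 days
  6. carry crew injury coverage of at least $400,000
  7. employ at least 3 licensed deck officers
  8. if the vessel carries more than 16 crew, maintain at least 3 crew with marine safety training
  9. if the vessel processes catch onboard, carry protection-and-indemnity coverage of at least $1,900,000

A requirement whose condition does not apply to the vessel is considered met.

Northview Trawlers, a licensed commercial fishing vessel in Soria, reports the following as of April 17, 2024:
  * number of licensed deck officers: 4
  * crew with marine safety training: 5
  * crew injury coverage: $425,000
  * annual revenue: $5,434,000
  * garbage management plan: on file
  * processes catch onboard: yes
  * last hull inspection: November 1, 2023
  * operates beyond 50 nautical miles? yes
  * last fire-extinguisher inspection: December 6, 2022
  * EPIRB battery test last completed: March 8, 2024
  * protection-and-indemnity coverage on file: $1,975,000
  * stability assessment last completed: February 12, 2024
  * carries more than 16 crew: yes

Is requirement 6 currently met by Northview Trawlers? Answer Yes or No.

6. crew injury coverage $425,000 ≥ $400,000 → met

Yes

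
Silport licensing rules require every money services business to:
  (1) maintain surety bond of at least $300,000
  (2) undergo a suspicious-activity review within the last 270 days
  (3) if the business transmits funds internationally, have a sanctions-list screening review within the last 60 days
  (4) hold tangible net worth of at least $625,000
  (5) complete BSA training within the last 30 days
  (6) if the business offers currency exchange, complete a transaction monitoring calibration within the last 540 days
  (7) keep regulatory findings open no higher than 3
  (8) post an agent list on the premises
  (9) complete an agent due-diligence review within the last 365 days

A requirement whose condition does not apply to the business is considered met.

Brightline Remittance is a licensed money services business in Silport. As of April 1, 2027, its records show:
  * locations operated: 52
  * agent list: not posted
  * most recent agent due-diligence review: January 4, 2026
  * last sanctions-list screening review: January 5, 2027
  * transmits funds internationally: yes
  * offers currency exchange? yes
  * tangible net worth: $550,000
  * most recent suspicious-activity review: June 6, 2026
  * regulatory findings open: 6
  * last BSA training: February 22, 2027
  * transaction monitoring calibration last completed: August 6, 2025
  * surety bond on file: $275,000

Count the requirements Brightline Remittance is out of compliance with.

1. surety bond $275,000 < $300,000 → not met
2. suspicious-activity review 299 days ago vs limit 270 → not met
3. condition 'transmits funds internationally' holds; sanctions-list screening review 86 days ago vs limit 60 → not met
4. tangible net worth $550,000 < $625,000 → not met
5. BSA training 38 days ago vs limit 30 → not met
6. condition 'offers currency exchange' holds; transaction monitoring calibration 603 days ago vs limit 540 → not met
7. regulatory findings open 6 > 3 → not met
8. agent list absent → not met
9. agent due-diligence review 452 days ago vs limit 365 → not met
Not met: 9 of 9

9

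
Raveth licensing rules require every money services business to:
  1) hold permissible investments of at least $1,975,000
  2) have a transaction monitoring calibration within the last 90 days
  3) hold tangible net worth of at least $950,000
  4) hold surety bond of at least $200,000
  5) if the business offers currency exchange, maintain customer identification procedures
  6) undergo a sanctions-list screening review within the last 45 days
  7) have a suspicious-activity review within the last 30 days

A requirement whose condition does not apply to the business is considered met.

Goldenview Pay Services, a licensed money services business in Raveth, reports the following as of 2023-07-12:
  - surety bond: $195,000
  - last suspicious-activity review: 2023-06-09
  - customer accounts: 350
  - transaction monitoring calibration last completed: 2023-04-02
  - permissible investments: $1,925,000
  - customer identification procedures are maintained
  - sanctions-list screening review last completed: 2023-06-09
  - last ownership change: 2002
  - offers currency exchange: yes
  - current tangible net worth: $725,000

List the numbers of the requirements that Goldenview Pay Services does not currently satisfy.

1. permissible investments $1,925,000 < $1,975,000 → not met
2. transaction monitoring calibration 101 days ago vs limit 90 → not met
3. tangible net worth $725,000 < $950,000 → not met
4. surety bond $195,000 < $200,000 → not met
5. condition 'offers currency exchange' holds; customer identification procedures present → met
6. sanctions-list screening review 33 days ago vs limit 45 → met
7. suspicious-activity review 33 days ago vs limit 30 → not met
Not met: 1, 2, 3, 4, 7

1, 2, 3, 4, 7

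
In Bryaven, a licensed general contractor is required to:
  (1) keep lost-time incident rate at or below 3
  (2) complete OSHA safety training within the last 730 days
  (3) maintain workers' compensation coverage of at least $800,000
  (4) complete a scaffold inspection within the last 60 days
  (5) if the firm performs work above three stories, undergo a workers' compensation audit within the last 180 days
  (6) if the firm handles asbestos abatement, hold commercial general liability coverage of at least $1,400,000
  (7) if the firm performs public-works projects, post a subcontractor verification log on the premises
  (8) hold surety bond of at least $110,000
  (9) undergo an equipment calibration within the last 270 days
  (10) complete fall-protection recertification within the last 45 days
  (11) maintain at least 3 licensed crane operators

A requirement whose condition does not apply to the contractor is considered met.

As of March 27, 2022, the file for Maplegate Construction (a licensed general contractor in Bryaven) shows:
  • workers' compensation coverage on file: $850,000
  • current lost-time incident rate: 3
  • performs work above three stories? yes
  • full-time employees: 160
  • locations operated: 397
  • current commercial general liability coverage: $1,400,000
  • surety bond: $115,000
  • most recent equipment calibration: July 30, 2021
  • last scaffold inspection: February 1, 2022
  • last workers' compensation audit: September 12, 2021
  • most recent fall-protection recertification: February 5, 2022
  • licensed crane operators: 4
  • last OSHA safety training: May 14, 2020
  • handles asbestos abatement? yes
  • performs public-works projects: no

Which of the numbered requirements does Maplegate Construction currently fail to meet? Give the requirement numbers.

1. lost-time incident rate 3 ≤ 3 → met
2. OSHA safety training 682 days ago vs limit 730 → met
3. workers' compensation coverage $850,000 ≥ $800,000 → met
4. scaffold inspection 54 days ago vs limit 60 → met
5. condition 'performs work above three stories' holds; workers' compensation audit 196 days ago vs limit 180 → not met
6. condition 'handles asbestos abatement' holds; commercial general liability coverage $1,400,000 ≥ $1,400,000 → met
7. condition 'performs public-works projects' does not hold → requirement n/a → met
8. surety bond $115,000 ≥ $110,000 → met
9. equipment calibration 240 days ago vs limit 270 → met
10. fall-protection recertification 50 days ago vs limit 45 → not met
11. licensed crane operators 4 ≥ 3 → met
Not met: 5, 10

5, 10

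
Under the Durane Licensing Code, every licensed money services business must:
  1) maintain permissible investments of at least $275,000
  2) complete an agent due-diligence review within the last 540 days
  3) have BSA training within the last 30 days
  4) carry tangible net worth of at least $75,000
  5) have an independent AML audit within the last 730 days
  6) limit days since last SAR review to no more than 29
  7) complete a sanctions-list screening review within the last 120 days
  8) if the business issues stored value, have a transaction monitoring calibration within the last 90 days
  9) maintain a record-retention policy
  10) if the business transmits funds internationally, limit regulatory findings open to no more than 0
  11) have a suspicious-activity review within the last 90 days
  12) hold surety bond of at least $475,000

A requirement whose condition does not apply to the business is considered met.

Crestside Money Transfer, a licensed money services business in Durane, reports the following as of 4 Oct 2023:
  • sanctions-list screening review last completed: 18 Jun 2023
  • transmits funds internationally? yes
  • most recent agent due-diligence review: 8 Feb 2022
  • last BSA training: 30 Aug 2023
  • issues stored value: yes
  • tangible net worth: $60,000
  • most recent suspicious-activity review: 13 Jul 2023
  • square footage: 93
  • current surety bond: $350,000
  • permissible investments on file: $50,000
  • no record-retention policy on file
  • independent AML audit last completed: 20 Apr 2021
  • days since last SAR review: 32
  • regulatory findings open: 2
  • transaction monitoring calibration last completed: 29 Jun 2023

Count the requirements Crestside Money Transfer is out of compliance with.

10

1. permissible investments $50,000 < $275,000 → not met
2. agent due-diligence review 603 days ago vs limit 540 → not met
3. BSA training 35 days ago vs limit 30 → not met
4. tangible net worth $60,000 < $75,000 → not met
5. independent AML audit 897 days ago vs limit 730 → not met
6. days since last SAR review 32 > 29 → not met
7. sanctions-list screening review 108 days ago vs limit 120 → met
8. condition 'issues stored value' holds; transaction monitoring calibration 97 days ago vs limit 90 → not met
9. record-retention policy absent → not met
10. condition 'transmits funds internationally' holds; regulatory findings open 2 > 0 → not met
11. suspicious-activity review 83 days ago vs limit 90 → met
12. surety bond $350,000 < $475,000 → not met
Not met: 10 of 12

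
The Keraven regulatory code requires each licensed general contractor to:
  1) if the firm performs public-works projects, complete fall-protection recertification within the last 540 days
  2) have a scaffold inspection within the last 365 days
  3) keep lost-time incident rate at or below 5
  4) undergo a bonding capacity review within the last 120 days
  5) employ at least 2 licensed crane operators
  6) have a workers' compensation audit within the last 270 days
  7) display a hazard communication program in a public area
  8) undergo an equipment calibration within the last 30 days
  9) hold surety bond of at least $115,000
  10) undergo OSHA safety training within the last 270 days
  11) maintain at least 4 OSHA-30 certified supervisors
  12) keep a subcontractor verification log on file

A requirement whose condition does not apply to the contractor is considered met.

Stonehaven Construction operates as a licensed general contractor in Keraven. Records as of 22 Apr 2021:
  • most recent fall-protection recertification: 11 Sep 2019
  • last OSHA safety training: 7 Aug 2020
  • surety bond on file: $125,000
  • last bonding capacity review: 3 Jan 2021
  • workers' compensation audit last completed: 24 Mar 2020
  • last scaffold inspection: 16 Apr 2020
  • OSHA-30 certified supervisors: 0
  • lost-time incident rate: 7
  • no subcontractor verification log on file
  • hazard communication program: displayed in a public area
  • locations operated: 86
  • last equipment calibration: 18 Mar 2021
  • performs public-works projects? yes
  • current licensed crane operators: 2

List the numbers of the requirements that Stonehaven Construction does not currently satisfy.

1. condition 'performs public-works projects' holds; fall-protection recertification 589 days ago vs limit 540 → not met
2. scaffold inspection 371 days ago vs limit 365 → not met
3. lost-time incident rate 7 > 5 → not met
4. bonding capacity review 109 days ago vs limit 120 → met
5. licensed crane operators 2 ≥ 2 → met
6. workers' compensation audit 394 days ago vs limit 270 → not met
7. hazard communication program present → met
8. equipment calibration 35 days ago vs limit 30 → not met
9. surety bond $125,000 ≥ $115,000 → met
10. OSHA safety training 258 days ago vs limit 270 → met
11. OSHA-30 certified supervisors 0 < 4 → not met
12. subcontractor verification log absent → not met
Not met: 1, 2, 3, 6, 8, 11, 12

1, 2, 3, 6, 8, 11, 12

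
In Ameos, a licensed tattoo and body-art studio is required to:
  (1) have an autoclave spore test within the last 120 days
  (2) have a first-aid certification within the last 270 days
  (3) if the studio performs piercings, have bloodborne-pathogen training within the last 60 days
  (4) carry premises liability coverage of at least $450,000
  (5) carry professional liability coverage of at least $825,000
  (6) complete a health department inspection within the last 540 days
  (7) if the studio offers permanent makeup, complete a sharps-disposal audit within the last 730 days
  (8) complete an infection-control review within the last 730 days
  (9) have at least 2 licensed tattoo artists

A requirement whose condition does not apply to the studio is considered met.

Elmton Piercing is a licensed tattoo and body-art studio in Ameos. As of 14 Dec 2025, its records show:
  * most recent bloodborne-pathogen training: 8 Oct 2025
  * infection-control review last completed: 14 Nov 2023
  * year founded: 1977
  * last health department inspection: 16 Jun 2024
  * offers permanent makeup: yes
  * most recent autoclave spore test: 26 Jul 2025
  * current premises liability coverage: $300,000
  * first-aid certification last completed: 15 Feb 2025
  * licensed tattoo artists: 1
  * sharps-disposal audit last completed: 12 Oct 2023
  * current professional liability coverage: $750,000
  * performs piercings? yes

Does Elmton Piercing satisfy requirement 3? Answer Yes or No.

No

3. condition 'performs piercings' holds; bloodborne-pathogen training 67 days ago vs limit 60 → not met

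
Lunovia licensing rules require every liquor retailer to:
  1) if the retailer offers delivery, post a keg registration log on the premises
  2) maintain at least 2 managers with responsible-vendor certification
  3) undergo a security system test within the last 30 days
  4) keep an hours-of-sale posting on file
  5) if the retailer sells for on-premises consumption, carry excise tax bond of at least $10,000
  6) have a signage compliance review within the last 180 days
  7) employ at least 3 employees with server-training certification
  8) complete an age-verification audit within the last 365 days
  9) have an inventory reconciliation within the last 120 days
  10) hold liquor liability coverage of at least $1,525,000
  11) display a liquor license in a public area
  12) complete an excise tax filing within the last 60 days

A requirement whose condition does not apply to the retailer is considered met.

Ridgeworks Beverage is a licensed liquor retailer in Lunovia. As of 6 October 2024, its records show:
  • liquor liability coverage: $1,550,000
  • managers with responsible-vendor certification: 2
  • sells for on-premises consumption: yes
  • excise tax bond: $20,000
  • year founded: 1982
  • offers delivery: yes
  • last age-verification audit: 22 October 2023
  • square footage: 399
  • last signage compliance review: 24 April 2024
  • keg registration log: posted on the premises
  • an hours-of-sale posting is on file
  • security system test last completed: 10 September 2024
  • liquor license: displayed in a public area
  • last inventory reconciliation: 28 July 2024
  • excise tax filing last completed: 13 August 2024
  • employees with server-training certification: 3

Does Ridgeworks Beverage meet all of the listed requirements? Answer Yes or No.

Yes

1. condition 'offers delivery' holds; keg registration log present → met
2. managers with responsible-vendor certification 2 ≥ 2 → met
3. security system test 26 days ago vs limit 30 → met
4. hours-of-sale posting present → met
5. condition 'sells for on-premises consumption' holds; excise tax bond $20,000 ≥ $10,000 → met
6. signage compliance review 165 days ago vs limit 180 → met
7. employees with server-training certification 3 ≥ 3 → met
8. age-verification audit 350 days ago vs limit 365 → met
9. inventory reconciliation 70 days ago vs limit 120 → met
10. liquor liability coverage $1,550,000 ≥ $1,525,000 → met
11. liquor license present → met
12. excise tax filing 54 days ago vs limit 60 → met
All met.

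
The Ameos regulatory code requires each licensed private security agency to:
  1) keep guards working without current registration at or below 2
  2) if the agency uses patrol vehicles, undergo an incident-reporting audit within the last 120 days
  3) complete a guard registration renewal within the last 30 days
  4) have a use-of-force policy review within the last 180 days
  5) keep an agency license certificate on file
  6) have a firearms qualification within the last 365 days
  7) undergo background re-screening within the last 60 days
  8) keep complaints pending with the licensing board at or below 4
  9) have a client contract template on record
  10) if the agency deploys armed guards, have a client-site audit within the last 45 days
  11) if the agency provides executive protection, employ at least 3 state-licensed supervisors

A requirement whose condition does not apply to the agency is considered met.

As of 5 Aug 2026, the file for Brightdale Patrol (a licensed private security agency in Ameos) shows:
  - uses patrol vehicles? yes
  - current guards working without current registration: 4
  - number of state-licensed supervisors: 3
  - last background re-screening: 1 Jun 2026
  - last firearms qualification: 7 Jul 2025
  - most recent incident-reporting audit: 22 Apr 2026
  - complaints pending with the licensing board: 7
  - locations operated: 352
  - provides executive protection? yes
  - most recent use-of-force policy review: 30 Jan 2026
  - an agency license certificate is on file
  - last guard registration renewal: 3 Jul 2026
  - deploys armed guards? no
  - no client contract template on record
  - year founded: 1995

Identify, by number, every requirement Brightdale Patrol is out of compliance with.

1, 3, 4, 6, 7, 8, 9

1. guards working without current registration 4 > 2 → not met
2. condition 'uses patrol vehicles' holds; incident-reporting audit 105 days ago vs limit 120 → met
3. guard registration renewal 33 days ago vs limit 30 → not met
4. use-of-force policy review 187 days ago vs limit 180 → not met
5. agency license certificate present → met
6. firearms qualification 394 days ago vs limit 365 → not met
7. background re-screening 65 days ago vs limit 60 → not met
8. complaints pending with the licensing board 7 > 4 → not met
9. client contract template absent → not met
10. condition 'deploys armed guards' does not hold → requirement n/a → met
11. condition 'provides executive protection' holds; state-licensed supervisors 3 ≥ 3 → met
Not met: 1, 3, 4, 6, 7, 8, 9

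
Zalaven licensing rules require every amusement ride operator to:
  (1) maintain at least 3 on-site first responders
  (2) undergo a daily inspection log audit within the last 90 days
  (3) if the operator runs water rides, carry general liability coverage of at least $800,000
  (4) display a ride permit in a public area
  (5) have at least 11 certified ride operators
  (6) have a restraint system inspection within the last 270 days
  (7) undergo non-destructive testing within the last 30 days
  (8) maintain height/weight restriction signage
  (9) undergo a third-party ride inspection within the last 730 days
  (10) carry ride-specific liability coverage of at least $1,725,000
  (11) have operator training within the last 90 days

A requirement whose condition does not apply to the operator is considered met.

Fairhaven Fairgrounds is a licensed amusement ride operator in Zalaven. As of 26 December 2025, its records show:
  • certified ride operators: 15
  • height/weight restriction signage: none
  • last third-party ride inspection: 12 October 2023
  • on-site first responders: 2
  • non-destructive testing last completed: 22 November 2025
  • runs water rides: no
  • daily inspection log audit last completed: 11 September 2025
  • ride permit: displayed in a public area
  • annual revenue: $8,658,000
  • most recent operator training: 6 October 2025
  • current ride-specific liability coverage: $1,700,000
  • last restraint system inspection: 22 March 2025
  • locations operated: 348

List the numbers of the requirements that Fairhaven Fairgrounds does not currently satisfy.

1, 2, 6, 7, 8, 9, 10

1. on-site first responders 2 < 3 → not met
2. daily inspection log audit 106 days ago vs limit 90 → not met
3. condition 'runs water rides' does not hold → requirement n/a → met
4. ride permit present → met
5. certified ride operators 15 ≥ 11 → met
6. restraint system inspection 279 days ago vs limit 270 → not met
7. non-destructive testing 34 days ago vs limit 30 → not met
8. height/weight restriction signage absent → not met
9. third-party ride inspection 806 days ago vs limit 730 → not met
10. ride-specific liability coverage $1,700,000 < $1,725,000 → not met
11. operator training 81 days ago vs limit 90 → met
Not met: 1, 2, 6, 7, 8, 9, 10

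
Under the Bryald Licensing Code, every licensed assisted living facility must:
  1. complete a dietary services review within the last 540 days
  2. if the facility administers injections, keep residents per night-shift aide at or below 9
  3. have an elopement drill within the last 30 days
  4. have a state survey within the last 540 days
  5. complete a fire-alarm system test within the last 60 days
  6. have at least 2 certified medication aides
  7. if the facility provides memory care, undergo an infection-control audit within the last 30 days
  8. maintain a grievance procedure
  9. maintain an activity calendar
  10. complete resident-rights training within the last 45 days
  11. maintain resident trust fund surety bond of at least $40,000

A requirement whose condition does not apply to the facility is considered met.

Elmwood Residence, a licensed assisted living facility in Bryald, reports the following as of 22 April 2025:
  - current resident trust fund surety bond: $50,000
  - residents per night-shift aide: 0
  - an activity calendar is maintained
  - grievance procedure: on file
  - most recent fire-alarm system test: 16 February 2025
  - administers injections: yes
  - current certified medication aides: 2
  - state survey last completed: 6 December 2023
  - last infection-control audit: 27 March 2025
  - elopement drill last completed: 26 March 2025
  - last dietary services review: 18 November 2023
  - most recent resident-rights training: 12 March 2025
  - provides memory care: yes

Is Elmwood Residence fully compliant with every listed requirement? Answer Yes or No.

No

1. dietary services review 521 days ago vs limit 540 → met
2. condition 'administers injections' holds; residents per night-shift aide 0 ≤ 9 → met
3. elopement drill 27 days ago vs limit 30 → met
4. state survey 503 days ago vs limit 540 → met
5. fire-alarm system test 65 days ago vs limit 60 → not met
6. certified medication aides 2 ≥ 2 → met
7. condition 'provides memory care' holds; infection-control audit 26 days ago vs limit 30 → met
8. grievance procedure present → met
9. activity calendar present → met
10. resident-rights training 41 days ago vs limit 45 → met
11. resident trust fund surety bond $50,000 ≥ $40,000 → met
Not met: 5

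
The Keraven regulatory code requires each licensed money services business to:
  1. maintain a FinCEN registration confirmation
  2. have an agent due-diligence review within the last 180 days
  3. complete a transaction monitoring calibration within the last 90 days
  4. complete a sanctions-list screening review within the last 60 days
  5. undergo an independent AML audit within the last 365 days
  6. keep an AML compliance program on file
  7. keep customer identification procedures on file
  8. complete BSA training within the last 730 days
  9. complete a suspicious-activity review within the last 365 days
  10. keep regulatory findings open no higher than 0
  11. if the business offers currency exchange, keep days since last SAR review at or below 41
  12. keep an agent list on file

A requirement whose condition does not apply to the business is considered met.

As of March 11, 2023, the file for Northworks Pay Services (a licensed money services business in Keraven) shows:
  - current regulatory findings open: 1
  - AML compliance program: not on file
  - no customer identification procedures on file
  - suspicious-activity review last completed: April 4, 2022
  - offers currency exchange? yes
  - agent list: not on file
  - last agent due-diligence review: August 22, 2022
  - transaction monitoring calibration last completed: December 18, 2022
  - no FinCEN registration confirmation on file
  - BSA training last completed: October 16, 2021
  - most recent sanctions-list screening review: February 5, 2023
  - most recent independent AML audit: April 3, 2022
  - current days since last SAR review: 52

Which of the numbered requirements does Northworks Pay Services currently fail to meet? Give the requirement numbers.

1, 2, 6, 7, 10, 11, 12

1. FinCEN registration confirmation absent → not met
2. agent due-diligence review 201 days ago vs limit 180 → not met
3. transaction monitoring calibration 83 days ago vs limit 90 → met
4. sanctions-list screening review 34 days ago vs limit 60 → met
5. independent AML audit 342 days ago vs limit 365 → met
6. AML compliance program absent → not met
7. customer identification procedures absent → not met
8. BSA training 511 days ago vs limit 730 → met
9. suspicious-activity review 341 days ago vs limit 365 → met
10. regulatory findings open 1 > 0 → not met
11. condition 'offers currency exchange' holds; days since last SAR review 52 > 41 → not met
12. agent list absent → not met
Not met: 1, 2, 6, 7, 10, 11, 12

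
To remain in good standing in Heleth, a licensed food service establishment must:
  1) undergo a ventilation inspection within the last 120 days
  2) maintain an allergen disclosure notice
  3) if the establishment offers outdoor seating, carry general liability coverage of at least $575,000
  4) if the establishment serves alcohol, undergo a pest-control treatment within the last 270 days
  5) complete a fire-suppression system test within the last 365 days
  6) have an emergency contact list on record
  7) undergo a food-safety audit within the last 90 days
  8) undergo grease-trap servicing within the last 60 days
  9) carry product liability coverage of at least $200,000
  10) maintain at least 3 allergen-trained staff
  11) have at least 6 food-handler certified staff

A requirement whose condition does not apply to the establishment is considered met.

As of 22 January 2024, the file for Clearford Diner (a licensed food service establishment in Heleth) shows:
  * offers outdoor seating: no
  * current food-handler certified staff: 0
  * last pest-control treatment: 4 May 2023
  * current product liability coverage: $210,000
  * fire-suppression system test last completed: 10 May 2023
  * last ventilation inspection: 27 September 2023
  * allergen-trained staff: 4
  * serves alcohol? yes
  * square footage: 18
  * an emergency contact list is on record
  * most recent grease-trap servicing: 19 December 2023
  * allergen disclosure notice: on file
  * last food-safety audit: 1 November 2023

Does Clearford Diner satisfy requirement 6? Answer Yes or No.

Yes

6. emergency contact list present → met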